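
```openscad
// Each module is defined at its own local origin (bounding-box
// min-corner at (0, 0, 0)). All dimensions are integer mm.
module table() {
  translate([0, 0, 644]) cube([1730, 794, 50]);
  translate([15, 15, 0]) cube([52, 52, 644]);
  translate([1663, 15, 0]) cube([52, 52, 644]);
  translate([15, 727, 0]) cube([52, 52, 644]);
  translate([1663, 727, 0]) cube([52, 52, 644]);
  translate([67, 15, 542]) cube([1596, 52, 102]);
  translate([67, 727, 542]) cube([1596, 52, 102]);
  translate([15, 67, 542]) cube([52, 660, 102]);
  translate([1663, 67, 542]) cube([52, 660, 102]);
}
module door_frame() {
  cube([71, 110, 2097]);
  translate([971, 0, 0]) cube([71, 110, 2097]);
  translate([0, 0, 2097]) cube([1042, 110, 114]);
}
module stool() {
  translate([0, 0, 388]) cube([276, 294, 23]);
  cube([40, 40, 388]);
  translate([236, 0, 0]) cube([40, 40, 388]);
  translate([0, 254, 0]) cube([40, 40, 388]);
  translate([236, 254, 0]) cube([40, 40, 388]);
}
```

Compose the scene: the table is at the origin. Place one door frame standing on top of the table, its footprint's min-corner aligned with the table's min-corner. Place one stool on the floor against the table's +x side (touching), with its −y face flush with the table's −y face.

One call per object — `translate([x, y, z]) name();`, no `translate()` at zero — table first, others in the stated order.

table();
translate([0, 0, 694]) door_frame();
translate([1730, 0, 0]) stool();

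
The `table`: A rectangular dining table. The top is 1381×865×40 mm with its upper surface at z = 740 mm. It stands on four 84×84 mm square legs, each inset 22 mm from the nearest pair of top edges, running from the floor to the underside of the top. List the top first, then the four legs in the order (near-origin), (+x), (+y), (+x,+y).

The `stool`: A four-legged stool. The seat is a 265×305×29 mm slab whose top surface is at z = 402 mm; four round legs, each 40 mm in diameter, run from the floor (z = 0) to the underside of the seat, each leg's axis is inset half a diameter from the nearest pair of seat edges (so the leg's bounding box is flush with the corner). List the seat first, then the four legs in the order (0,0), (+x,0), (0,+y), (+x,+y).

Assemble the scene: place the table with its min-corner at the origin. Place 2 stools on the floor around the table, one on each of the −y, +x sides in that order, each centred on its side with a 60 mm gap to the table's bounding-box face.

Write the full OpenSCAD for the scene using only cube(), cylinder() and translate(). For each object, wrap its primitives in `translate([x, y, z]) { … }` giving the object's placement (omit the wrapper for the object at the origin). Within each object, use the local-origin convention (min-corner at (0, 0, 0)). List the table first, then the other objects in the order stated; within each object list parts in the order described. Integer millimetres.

translate([0, 0, 700]) cube([1381, 865, 40]);
translate([22, 22, 0]) cube([84, 84, 700]);
translate([1275, 22, 0]) cube([84, 84, 700]);
translate([22, 759, 0]) cube([84, 84, 700]);
translate([1275, 759, 0]) cube([84, 84, 700]);
translate([558, -365, 0]) {
  translate([0, 0, 373]) cube([265, 305, 29]);
  translate([20, 20, 0]) cylinder(h = 373, r = 20);
  translate([245, 20, 0]) cylinder(h = 373, r = 20);
  translate([20, 285, 0]) cylinder(h = 373, r = 20);
  translate([245, 285, 0]) cylinder(h = 373, r = 20);
}
translate([1441, 280, 0]) {
  translate([0, 0, 373]) cube([265, 305, 29]);
  translate([20, 20, 0]) cylinder(h = 373, r = 20);
  translate([245, 20, 0]) cylinder(h = 373, r = 20);
  translate([20, 285, 0]) cylinder(h = 373, r = 20);
  translate([245, 285, 0]) cylinder(h = 373, r = 20);
}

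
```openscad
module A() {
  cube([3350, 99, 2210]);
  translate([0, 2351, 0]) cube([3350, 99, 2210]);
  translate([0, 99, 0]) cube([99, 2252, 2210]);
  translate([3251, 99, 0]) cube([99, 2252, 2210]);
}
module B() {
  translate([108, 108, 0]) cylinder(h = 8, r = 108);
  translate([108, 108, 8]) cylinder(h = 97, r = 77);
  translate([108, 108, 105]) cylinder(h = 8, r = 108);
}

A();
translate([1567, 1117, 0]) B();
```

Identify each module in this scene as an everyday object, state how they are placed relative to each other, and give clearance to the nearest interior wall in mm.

A is a house frame. B is a spool. The spool sits inside the house frame, centred. The clearance to the nearest interior wall is 1018 mm.

Clearances: x = 1468, y = 1018; minimum 1018 mm.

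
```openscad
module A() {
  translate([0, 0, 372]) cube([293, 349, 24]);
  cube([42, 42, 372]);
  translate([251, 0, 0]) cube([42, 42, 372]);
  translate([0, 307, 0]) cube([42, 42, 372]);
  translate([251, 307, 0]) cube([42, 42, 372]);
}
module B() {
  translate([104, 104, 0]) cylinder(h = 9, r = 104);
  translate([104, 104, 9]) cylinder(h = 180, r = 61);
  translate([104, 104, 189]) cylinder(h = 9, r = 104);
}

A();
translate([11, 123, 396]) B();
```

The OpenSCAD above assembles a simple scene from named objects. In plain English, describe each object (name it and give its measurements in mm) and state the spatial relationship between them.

A is a simple wooden stool: a rectangular seat 293 mm (x) by 349 mm (y), 24 mm thick, top face at z = 396 mm, on four square legs, each 42×42 mm in cross-section. The legs rest on z = 0, each flush with a corner of the seat.

B is a spool: two coaxial disc flanges of radius 104 mm and thickness 9 mm, joined by a core cylinder of radius 61 mm and height 180 mm. The lower flange rests on z = 0 and the three cylinders share a vertical axis.

The spool is on top of the stool.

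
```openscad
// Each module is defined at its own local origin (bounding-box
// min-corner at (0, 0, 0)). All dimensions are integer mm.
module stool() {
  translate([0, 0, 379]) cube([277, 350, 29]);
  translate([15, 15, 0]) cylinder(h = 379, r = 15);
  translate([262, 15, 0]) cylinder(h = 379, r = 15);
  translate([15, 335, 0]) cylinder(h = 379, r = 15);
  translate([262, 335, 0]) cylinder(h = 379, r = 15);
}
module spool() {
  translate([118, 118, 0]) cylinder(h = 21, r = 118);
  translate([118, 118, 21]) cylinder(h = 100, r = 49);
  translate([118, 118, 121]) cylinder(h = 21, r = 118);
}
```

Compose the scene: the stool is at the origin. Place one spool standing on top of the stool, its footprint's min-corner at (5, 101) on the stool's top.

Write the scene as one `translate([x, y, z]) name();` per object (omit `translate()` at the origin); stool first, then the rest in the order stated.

stool();
translate([5, 101, 408]) spool();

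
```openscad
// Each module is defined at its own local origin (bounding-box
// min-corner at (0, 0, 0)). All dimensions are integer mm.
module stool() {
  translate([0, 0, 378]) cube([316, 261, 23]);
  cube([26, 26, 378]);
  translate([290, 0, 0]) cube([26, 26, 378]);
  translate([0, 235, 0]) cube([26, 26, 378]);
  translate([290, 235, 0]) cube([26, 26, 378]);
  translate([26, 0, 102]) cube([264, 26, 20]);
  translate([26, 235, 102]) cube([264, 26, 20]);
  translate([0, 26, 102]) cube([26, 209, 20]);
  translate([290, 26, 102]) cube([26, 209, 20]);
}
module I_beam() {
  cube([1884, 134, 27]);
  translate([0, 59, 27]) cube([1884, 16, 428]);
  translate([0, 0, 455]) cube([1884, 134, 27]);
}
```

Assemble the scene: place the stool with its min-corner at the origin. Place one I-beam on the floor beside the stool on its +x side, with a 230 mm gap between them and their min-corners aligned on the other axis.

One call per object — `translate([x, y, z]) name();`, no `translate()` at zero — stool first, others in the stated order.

stool();
translate([546, 0, 0]) I_beam();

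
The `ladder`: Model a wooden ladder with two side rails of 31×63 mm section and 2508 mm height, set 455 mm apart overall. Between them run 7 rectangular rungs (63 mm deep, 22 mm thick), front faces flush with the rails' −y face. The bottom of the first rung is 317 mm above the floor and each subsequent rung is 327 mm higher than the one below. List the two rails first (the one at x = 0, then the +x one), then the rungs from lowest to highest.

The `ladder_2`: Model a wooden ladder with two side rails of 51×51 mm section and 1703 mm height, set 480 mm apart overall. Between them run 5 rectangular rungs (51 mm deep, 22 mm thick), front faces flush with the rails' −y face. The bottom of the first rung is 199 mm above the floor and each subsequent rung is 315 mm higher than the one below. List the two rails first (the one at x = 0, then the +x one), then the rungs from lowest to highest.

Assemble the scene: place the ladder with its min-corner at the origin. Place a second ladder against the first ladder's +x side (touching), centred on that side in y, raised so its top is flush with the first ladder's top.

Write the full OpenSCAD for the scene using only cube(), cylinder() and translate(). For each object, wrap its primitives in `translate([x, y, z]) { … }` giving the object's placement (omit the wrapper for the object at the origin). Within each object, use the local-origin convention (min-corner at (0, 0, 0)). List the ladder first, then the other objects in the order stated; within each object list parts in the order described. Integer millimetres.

cube([31, 63, 2508]);
translate([424, 0, 0]) cube([31, 63, 2508]);
translate([31, 0, 317]) cube([393, 63, 22]);
translate([31, 0, 644]) cube([393, 63, 22]);
translate([31, 0, 971]) cube([393, 63, 22]);
translate([31, 0, 1298]) cube([393, 63, 22]);
translate([31, 0, 1625]) cube([393, 63, 22]);
translate([31, 0, 1952]) cube([393, 63, 22]);
translate([31, 0, 2279]) cube([393, 63, 22]);
translate([455, 6, 805]) {
  cube([51, 51, 1703]);
  translate([429, 0, 0]) cube([51, 51, 1703]);
  translate([51, 0, 199]) cube([378, 51, 22]);
  translate([51, 0, 514]) cube([378, 51, 22]);
  translate([51, 0, 829]) cube([378, 51, 22]);
  translate([51, 0, 1144]) cube([378, 51, 22]);
  translate([51, 0, 1459]) cube([378, 51, 22]);
}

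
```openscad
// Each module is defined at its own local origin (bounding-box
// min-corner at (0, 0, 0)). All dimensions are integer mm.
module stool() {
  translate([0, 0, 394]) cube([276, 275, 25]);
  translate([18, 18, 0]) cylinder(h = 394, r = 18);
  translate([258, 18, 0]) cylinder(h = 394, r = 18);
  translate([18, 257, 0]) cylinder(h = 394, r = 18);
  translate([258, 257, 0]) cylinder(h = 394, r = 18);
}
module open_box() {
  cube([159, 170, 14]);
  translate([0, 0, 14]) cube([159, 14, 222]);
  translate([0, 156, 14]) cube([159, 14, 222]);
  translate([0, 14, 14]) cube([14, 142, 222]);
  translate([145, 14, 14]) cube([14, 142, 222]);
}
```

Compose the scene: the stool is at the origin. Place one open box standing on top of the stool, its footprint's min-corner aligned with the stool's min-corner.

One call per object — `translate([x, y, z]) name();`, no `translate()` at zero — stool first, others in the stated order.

stool();
translate([0, 0, 419]) open_box();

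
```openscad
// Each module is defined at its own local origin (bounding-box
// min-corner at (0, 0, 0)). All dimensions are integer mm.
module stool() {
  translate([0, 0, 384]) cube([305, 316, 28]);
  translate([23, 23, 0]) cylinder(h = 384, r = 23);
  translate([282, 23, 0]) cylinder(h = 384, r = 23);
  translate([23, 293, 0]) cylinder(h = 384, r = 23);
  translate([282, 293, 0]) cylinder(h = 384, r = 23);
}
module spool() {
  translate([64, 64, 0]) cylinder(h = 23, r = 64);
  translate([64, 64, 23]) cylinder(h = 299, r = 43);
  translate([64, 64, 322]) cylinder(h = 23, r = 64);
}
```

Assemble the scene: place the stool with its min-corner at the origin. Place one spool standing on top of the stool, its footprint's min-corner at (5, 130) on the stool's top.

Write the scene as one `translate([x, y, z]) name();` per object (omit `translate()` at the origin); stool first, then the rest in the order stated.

stool();
translate([5, 130, 412]) spool();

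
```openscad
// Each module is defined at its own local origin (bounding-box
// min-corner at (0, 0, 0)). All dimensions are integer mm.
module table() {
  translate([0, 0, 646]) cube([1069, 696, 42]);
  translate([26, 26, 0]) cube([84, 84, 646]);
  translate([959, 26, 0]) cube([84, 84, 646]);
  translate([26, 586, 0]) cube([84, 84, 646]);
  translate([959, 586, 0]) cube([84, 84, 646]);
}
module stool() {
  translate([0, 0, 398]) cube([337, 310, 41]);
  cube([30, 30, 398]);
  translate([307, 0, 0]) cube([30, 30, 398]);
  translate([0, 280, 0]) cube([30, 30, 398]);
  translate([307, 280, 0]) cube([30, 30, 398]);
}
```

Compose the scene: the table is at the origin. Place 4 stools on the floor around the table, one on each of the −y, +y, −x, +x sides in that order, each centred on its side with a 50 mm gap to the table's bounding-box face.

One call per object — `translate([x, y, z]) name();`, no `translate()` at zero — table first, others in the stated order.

table();
translate([366, -360, 0]) stool();
translate([366, 746, 0]) stool();
translate([-387, 193, 0]) stool();
translate([1119, 193, 0]) stool();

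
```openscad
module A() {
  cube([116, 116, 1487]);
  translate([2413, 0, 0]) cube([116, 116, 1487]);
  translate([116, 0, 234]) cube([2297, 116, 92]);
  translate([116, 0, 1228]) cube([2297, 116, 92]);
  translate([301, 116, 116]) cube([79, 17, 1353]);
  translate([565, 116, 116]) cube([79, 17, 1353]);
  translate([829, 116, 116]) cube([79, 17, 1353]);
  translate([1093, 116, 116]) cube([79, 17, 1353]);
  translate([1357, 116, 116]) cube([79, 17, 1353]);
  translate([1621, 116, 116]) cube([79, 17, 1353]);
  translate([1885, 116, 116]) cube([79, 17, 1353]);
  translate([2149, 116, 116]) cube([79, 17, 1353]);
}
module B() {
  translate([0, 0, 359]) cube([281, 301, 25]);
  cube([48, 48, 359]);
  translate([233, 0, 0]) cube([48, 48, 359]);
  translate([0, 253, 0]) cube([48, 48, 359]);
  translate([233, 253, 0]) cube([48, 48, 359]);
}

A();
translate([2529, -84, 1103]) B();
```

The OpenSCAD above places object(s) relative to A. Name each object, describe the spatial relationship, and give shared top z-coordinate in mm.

A is a fence section. B is a stool. The stool is beside the fence section with their tops flush at z = 1487. The shared top z-coordinate is 1487 mm.

Both tops at z = 1487 mm.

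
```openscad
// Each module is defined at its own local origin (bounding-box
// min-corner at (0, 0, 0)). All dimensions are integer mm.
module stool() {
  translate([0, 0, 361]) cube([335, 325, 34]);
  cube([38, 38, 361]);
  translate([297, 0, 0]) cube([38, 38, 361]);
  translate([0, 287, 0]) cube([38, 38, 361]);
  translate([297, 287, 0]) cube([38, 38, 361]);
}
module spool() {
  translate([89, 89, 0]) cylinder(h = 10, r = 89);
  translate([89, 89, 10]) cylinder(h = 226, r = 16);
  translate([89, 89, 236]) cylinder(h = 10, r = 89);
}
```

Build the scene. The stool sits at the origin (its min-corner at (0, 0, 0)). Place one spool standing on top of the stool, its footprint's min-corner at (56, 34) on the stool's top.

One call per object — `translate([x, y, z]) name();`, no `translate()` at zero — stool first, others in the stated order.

stool();
translate([56, 34, 395]) spool();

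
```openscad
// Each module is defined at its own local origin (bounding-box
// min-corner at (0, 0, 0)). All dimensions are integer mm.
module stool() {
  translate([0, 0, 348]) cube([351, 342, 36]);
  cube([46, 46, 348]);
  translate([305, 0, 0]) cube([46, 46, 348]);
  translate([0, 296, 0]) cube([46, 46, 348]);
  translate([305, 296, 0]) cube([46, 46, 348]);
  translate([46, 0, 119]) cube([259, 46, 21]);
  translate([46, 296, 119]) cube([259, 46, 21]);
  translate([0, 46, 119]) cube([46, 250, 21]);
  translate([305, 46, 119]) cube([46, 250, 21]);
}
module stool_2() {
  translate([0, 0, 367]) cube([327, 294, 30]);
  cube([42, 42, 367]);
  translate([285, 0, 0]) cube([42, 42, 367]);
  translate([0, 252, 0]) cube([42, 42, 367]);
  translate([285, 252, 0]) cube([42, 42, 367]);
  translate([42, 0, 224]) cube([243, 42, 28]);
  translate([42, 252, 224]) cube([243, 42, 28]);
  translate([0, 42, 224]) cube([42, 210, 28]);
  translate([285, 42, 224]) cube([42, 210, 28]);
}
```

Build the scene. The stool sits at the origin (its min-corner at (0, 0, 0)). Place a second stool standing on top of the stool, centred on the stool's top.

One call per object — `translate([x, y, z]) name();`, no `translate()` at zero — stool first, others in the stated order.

stool();
translate([12, 24, 384]) stool_2();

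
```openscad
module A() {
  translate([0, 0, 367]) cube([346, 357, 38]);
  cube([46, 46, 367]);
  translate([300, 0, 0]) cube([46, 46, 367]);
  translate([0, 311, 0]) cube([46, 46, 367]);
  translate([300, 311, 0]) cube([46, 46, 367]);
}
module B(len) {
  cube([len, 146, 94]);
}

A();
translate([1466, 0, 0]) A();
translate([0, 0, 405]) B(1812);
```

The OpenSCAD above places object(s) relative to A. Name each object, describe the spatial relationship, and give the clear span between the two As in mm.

A is a stool. B is a beam. A beam spans the tops of two stools. The clear span between the two stools is 1120 mm.

Second stool starts at x = 1466; first ends at x = 346; clear span = 1466 − 346 = 1120 mm.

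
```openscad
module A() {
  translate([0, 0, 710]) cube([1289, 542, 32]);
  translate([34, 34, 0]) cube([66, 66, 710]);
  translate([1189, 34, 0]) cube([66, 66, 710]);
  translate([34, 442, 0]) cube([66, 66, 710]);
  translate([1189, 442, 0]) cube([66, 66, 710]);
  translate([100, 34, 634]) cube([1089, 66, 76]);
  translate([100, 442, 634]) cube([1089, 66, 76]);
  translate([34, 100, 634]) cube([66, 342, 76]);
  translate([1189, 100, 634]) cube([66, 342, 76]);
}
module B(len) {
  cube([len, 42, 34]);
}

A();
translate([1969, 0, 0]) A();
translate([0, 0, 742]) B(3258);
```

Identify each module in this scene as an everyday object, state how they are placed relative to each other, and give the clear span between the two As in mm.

Second table starts at x = 1969; first ends at x = 1289; clear span = 1969 − 1289 = 680 mm.

A is a table. B is a beam. A beam spans the tops of two tables. The clear span between the two tables is 680 mm.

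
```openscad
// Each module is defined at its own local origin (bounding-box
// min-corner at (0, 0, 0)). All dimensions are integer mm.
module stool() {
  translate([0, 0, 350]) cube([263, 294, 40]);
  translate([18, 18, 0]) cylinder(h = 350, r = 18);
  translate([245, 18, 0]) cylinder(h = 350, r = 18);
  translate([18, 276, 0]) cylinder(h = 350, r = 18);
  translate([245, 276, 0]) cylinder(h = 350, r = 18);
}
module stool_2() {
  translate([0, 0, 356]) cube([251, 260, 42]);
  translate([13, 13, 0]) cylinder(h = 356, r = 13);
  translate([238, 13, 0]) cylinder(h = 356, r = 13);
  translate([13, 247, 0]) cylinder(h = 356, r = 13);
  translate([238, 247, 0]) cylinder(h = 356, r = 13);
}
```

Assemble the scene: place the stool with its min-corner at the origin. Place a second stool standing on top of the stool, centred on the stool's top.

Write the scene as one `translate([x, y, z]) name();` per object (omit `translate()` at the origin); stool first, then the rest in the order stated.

stool();
translate([6, 17, 390]) stool_2();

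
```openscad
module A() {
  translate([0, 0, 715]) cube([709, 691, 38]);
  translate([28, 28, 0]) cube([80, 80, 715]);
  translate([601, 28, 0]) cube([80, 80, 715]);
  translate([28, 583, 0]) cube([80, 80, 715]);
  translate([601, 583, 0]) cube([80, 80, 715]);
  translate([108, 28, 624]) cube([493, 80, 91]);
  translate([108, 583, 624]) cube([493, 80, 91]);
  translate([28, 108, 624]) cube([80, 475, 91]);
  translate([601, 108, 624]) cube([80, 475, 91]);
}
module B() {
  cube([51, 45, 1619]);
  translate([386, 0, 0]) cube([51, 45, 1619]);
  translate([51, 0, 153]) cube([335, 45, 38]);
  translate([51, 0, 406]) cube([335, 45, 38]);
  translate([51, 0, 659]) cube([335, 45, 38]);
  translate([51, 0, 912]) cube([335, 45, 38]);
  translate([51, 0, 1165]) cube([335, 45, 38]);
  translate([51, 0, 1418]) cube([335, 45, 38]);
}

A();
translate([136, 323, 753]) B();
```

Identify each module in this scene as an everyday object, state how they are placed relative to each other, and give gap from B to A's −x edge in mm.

A is a table. B is a ladder. The ladder is on top of the table, centred. The gap from the ladder to the table's −x edge is 136 mm.

The ladder's min-x is at 136; the table's min-x is 0; gap = 136 mm.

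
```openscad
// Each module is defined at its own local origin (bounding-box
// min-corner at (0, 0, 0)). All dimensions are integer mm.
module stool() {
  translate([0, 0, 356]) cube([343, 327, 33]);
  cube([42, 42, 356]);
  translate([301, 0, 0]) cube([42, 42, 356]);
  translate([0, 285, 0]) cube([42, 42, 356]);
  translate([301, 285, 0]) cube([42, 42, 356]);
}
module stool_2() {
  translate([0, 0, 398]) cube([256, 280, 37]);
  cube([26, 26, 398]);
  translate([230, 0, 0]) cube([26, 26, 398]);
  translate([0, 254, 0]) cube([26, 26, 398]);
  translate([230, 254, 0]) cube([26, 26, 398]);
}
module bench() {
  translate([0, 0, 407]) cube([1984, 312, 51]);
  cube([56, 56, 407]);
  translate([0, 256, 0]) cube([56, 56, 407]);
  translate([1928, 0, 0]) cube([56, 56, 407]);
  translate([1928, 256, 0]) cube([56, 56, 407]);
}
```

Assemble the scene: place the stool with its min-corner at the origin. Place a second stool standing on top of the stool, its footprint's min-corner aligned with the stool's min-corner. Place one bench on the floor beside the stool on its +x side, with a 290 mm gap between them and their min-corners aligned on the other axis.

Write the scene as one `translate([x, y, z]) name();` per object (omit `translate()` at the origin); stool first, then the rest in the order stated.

stool();
translate([0, 0, 389]) stool_2();
translate([633, 0, 0]) bench();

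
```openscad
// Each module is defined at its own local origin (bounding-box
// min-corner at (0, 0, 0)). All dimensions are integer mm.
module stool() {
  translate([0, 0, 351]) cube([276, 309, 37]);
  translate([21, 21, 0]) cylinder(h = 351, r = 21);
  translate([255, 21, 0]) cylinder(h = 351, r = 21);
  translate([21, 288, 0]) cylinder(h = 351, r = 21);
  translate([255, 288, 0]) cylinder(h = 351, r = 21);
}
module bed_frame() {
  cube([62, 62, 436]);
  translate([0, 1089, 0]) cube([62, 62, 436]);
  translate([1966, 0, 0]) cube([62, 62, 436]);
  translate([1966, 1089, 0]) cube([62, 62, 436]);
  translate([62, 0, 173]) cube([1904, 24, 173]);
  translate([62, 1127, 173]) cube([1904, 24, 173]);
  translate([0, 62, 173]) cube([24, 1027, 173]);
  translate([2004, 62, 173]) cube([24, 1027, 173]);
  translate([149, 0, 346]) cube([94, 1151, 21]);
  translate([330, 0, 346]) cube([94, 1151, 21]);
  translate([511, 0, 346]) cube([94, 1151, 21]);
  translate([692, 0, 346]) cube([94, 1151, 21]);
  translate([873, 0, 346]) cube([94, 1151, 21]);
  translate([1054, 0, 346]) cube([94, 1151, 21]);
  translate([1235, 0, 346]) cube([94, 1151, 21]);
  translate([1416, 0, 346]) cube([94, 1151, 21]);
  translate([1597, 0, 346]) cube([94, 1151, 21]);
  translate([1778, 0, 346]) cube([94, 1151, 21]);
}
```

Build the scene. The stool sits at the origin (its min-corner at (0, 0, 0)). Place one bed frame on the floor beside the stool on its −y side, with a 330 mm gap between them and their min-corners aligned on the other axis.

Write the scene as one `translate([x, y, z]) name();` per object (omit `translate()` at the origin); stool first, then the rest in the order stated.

stool();
translate([0, -1481, 0]) bed_frame();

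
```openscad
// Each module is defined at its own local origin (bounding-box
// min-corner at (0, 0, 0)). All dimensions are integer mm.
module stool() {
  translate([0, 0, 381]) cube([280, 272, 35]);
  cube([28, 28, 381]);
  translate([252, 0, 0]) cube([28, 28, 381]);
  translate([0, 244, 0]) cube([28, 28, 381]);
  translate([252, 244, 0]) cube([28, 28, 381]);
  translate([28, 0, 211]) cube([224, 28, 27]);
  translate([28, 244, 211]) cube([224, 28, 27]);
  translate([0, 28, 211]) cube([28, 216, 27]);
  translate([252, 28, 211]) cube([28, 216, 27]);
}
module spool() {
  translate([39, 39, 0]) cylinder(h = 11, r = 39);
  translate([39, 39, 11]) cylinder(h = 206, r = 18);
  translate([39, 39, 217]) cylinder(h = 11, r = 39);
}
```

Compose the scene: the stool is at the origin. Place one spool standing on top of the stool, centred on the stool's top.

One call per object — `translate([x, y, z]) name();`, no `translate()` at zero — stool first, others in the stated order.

stool();
translate([101, 97, 416]) spool();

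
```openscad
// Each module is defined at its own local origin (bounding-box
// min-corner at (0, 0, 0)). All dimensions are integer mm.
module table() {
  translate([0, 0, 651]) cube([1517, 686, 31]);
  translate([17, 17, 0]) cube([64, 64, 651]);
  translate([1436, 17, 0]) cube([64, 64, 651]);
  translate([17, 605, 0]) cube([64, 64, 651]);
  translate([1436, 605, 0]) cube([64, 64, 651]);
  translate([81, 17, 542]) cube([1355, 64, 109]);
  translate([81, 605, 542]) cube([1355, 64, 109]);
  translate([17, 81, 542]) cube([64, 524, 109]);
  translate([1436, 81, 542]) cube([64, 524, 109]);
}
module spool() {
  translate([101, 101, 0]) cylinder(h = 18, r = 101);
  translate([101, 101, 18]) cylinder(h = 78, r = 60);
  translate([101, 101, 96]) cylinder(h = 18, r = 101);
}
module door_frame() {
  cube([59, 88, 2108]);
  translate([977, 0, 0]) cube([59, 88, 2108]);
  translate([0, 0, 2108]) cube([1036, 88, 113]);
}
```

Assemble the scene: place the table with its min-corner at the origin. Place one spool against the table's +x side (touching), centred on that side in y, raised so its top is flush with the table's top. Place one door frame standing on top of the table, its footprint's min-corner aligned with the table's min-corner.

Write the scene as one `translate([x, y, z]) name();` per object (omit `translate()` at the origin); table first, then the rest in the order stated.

table();
translate([1517, 242, 568]) spool();
translate([0, 0, 682]) door_frame();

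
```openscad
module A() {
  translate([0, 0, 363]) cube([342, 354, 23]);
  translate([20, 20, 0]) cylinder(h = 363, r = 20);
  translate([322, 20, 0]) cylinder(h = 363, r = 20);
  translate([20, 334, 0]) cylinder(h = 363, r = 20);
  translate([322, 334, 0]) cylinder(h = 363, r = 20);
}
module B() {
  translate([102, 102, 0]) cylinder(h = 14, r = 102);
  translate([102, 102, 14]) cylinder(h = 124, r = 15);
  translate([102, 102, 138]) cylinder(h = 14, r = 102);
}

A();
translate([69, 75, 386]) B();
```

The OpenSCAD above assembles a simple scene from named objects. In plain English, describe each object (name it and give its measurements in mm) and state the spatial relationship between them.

A is a four-legged stool. The seat is 342×354 mm, 23 mm thick, top at z = 386 mm. It stands on four round legs, each 40 mm in diameter, from z = 0 to the seat underside, each leg's axis is inset half a diameter from the nearest pair of seat edges (so the leg's bounding box is flush with the corner).

B is a spool: two coaxial disc flanges of radius 102 mm and thickness 14 mm, joined by a core cylinder of radius 15 mm and height 124 mm. The lower flange rests on z = 0 and the three cylinders share a vertical axis.

The spool is on top of the stool, centred.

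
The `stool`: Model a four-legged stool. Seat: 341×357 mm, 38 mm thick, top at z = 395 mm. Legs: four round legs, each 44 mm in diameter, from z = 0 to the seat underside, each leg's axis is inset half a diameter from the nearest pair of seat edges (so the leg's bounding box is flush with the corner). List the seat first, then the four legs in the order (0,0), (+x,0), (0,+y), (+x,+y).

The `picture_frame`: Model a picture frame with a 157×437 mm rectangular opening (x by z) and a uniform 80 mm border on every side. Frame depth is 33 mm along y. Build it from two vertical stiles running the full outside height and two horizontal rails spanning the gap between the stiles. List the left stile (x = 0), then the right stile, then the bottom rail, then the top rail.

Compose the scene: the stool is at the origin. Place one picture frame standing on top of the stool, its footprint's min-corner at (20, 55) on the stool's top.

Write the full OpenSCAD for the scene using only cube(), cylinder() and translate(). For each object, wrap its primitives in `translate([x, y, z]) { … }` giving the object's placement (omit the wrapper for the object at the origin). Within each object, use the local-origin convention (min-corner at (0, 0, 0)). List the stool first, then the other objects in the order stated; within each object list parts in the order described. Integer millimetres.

translate([0, 0, 357]) cube([341, 357, 38]);
translate([22, 22, 0]) cylinder(h = 357, r = 22);
translate([319, 22, 0]) cylinder(h = 357, r = 22);
translate([22, 335, 0]) cylinder(h = 357, r = 22);
translate([319, 335, 0]) cylinder(h = 357, r = 22);
translate([20, 55, 395]) {
  cube([80, 33, 597]);
  translate([237, 0, 0]) cube([80, 33, 597]);
  translate([80, 0, 0]) cube([157, 33, 80]);
  translate([80, 0, 517]) cube([157, 33, 80]);
}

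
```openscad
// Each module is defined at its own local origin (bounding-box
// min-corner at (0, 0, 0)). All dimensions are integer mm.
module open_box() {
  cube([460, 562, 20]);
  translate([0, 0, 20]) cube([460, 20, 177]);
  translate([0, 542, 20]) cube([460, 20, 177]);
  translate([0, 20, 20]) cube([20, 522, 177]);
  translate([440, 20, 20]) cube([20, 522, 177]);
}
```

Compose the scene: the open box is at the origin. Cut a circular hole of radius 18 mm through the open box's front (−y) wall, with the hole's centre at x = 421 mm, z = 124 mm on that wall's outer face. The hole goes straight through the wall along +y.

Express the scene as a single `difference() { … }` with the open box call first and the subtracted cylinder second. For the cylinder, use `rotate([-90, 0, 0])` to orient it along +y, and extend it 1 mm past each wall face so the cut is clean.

difference() {
  open_box();
  translate([421, -1, 124]) rotate([-90, 0, 0]) cylinder(h = 22, r = 18);
}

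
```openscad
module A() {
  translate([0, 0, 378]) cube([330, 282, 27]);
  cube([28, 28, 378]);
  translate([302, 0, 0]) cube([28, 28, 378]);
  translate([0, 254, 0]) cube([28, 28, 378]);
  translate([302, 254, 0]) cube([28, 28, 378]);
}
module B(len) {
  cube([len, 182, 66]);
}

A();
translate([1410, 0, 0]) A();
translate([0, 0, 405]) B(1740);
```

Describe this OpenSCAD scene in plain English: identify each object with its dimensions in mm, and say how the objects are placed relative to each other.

A is a simple wooden stool: a rectangular seat 330 mm (x) by 282 mm (y), 27 mm thick, top face at z = 405 mm, on four square legs, each 28×28 mm in cross-section. The legs rest on z = 0, each flush with a corner of the seat.

B is a rectangular beam 1740 mm long (x), 182 mm deep (y), 66 mm thick (z).

The beam spans the tops of two stools placed 1080 mm apart, resting at z = 405 mm.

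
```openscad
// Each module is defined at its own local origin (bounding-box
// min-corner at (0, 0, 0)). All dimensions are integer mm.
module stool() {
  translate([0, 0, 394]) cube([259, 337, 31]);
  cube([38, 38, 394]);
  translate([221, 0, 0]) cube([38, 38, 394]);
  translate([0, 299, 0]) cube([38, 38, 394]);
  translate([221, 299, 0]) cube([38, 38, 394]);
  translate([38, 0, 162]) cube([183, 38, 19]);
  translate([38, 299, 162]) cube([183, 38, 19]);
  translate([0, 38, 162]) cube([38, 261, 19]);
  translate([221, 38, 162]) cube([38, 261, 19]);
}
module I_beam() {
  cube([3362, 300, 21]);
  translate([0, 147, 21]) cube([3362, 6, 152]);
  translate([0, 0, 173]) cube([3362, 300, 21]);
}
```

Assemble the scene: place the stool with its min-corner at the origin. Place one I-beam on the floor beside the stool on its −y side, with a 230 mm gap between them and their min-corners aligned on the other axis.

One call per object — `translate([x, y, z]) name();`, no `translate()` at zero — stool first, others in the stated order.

stool();
translate([0, -530, 0]) I_beam();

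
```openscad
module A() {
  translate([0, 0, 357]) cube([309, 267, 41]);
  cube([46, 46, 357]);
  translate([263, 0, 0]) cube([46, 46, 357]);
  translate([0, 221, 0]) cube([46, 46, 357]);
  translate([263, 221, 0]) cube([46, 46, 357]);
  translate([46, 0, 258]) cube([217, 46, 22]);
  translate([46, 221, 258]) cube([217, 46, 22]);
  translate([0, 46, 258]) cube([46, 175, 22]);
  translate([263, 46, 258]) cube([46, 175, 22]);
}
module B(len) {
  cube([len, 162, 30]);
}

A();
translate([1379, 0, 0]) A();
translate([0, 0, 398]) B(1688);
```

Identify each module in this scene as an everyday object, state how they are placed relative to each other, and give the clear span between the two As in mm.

A is a stool. B is a beam. A beam spans the tops of two stools. The clear span between the two stools is 1070 mm.

Second stool starts at x = 1379; first ends at x = 309; clear span = 1379 − 309 = 1070 mm.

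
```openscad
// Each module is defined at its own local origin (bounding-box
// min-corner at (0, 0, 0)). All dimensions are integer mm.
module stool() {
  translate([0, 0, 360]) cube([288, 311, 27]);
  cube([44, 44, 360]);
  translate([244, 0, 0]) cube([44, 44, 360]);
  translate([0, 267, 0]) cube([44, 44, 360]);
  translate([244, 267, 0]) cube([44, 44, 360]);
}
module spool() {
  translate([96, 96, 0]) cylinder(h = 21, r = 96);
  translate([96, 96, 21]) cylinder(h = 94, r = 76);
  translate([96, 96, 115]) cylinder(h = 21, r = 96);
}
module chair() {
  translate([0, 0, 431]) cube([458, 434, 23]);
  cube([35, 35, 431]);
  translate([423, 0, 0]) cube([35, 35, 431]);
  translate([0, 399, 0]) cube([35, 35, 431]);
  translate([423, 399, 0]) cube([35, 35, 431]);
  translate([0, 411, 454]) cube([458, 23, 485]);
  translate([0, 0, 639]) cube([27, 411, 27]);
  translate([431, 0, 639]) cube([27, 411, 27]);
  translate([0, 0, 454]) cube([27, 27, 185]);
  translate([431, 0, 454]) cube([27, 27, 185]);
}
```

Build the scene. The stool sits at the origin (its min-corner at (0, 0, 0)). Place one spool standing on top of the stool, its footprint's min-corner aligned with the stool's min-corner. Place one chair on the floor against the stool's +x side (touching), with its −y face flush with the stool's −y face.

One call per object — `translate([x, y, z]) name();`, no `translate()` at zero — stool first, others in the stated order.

stool();
translate([0, 0, 387]) spool();
translate([288, 0, 0]) chair();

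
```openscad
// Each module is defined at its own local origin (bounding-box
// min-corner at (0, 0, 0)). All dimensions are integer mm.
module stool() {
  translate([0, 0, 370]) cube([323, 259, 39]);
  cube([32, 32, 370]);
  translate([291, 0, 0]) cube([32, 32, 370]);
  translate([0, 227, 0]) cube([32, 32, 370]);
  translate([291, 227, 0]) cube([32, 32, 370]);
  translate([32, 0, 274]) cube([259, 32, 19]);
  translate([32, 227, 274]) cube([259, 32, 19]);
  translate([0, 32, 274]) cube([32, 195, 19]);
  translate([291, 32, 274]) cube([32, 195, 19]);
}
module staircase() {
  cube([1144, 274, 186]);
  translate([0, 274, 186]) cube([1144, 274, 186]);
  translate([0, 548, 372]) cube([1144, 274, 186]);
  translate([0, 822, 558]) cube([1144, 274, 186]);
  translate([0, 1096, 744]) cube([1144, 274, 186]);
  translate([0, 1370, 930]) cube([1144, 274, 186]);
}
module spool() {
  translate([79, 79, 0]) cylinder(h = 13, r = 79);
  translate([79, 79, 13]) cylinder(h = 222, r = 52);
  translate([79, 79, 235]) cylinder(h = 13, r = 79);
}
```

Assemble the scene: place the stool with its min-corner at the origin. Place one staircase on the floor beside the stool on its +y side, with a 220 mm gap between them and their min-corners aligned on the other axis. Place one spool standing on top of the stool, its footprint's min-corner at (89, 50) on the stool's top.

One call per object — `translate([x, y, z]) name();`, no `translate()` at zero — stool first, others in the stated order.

stool();
translate([0, 479, 0]) staircase();
translate([89, 50, 409]) spool();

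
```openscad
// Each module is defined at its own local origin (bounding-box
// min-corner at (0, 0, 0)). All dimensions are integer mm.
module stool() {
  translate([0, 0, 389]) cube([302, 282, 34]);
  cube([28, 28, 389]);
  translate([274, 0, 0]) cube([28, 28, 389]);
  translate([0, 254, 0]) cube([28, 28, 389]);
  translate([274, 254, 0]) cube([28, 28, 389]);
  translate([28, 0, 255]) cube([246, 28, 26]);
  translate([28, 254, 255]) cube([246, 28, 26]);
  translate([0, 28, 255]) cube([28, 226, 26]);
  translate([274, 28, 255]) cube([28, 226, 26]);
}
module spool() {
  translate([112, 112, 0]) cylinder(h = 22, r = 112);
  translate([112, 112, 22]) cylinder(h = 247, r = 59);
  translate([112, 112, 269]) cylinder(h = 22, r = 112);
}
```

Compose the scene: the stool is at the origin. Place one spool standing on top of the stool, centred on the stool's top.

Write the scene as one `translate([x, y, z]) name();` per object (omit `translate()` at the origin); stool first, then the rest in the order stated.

stool();
translate([39, 29, 423]) spool();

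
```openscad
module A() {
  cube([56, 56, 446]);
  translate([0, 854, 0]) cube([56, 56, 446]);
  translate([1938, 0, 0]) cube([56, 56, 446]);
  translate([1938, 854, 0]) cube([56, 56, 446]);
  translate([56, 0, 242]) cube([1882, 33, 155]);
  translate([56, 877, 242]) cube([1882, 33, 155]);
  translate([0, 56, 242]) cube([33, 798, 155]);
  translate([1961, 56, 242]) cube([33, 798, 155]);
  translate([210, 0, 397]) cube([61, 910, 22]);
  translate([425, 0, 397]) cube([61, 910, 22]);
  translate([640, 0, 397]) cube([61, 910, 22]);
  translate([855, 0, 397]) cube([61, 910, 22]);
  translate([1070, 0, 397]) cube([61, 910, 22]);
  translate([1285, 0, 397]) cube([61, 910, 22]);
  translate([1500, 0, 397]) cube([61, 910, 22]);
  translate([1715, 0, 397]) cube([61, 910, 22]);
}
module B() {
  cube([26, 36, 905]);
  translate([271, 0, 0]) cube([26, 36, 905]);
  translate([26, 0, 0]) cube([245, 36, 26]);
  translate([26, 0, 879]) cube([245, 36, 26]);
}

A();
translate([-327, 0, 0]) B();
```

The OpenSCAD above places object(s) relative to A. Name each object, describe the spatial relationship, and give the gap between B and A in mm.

A is a bed frame. B is a picture frame. The picture frame is on the floor beside the bed frame on its −x side. The gap between the picture frame and the bed frame is 30 mm.

The picture frame's nearest face is 30 mm from the bed frame's −x face.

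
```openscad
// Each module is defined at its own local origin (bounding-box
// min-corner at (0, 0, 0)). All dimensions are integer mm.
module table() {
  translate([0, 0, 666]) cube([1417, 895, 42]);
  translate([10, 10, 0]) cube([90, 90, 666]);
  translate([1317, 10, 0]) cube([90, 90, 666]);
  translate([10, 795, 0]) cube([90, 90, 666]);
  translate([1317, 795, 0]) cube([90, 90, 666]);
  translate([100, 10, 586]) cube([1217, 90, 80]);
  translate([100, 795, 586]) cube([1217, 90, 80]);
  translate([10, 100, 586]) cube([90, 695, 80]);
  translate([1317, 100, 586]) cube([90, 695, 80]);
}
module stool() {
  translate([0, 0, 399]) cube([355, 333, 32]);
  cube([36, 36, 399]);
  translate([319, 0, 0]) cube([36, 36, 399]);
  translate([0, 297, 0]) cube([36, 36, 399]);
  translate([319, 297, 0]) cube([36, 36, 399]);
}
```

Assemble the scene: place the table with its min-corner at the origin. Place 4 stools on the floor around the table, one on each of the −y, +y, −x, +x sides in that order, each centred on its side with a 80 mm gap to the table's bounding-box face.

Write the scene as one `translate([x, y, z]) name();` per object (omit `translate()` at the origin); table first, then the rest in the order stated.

table();
translate([531, -413, 0]) stool();
translate([531, 975, 0]) stool();
translate([-435, 281, 0]) stool();
translate([1497, 281, 0]) stool();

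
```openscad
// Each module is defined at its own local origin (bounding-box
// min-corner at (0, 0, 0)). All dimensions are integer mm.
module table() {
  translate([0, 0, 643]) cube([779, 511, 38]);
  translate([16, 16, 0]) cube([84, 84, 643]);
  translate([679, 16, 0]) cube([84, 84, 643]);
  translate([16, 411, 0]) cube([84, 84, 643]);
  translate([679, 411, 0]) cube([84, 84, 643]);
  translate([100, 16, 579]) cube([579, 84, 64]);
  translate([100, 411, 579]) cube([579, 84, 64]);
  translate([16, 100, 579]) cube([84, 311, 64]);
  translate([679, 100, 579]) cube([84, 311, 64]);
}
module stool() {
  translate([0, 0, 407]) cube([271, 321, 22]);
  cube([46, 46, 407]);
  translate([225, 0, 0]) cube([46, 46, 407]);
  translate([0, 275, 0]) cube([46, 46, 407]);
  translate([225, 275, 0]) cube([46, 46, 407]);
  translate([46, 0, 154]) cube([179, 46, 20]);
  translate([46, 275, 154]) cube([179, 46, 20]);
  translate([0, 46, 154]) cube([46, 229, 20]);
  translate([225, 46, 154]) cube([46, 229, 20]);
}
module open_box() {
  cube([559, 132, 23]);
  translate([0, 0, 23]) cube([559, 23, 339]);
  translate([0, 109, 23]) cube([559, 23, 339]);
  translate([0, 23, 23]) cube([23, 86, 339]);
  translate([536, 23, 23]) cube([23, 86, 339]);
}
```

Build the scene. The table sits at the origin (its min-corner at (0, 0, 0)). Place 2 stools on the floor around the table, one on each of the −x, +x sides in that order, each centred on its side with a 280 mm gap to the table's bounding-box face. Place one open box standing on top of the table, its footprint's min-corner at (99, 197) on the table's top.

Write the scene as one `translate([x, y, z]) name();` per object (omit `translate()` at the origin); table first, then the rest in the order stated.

table();
translate([-551, 95, 0]) stool();
translate([1059, 95, 0]) stool();
translate([99, 197, 681]) open_box();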